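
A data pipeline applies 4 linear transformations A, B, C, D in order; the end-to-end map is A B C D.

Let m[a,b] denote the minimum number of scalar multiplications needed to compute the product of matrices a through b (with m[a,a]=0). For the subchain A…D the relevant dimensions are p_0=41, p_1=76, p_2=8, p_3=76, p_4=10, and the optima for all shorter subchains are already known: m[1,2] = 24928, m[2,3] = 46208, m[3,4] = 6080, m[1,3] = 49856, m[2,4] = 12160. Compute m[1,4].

34288

m[1,4] = min over k∈[1,3] of m[1,k]+m[k+1,4]+p_{0}·p_k·p_{4}.
k=1: 0 + 12160 + 41·76·10 = 43320; k=2: 24928 + 6080 + 41·8·10 = 34288; k=3: 49856 + 0 + 41·76·10 = 81016.
Minimum: 34288 at k=2.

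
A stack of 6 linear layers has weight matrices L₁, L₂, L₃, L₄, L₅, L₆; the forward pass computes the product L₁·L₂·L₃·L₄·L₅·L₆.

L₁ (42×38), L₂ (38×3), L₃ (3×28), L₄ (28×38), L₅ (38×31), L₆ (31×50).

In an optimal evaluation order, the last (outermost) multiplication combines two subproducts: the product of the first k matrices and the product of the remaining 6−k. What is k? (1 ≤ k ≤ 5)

Adjacent pairs: L₁L₂ = 42·38·3 = 4788; L₂L₃ = 38·3·28 = 3192; L₃L₄ = 3·28·38 = 3192; L₄L₅ = 28·38·31 = 32984; L₅L₆ = 38·31·50 = 58900.
Length 3: L₁..L₃: k=1: 0+3192+42·38·28=47880; k=2: 4788+0+42·3·28=8316 → min 8316 | L₂..L₄: k=2: 0+3192+38·3·38=7524; k=3: 3192+0+38·28·38=43624 → min 7524 | L₃..L₅: k=3: 0+32984+3·28·31=35588; k=4: 3192+0+3·38·31=6726 → min 6726 | L₄..L₆: k=4: 0+58900+28·38·50=112100; k=5: 32984+0+28·31·50=76384 → min 76384.
Length 4: L₁..L₄: k=1: 0+7524+42·38·38=68172; k=2: 4788+3192+42·3·38=12768; k=3: 8316+0+42·28·38=53004 → min 12768 | L₂..L₅: k=2: 0+6726+38·3·31=10260; k=3: 3192+32984+38·28·31=69160; k=4: 7524+0+38·38·31=52288 → min 10260 | L₃..L₆: k=3: 0+76384+3·28·50=80584; k=4: 3192+58900+3·38·50=67792; k=5: 6726+0+3·31·50=11376 → min 11376.
Length 5: L₁..L₅: k=1: 0+10260+42·38·31=59736; k=2: 4788+6726+42·3·31=15420; k=3: 8316+32984+42·28·31=77756; k=4: 12768+0+42·38·31=62244 → min 15420 | L₂..L₆: k=2: 0+11376+38·3·50=17076; k=3: 3192+76384+38·28·50=132776; k=4: 7524+58900+38·38·50=138624; k=5: 10260+0+38·31·50=69160 → min 17076.
Top-level splits: k=1: (L₁..L₁)·(L₂..L₆) → 0+17076+42·38·50 = 96876; k=2: (L₁..L₂)·(L₃..L₆) → 4788+11376+42·3·50 = 22464; k=3: (L₁..L₃)·(L₄..L₆) → 8316+76384+42·28·50 = 143500; k=4: (L₁..L₄)·(L₅..L₆) → 12768+58900+42·38·50 = 151468; k=5: (L₁..L₅)·(L₆..L₆) → 15420+0+42·31·50 = 80520.
Best split is after L₂, i.e. k = 2.

2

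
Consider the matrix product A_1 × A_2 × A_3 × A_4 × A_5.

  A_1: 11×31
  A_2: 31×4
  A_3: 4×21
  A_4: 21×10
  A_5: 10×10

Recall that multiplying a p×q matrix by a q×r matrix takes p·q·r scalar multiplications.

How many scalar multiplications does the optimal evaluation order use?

Adjacent pairs: A_1A_2 = 11·31·4 = 1364; A_2A_3 = 31·4·21 = 2604; A_3A_4 = 4·21·10 = 840; A_4A_5 = 21·10·10 = 2100.
Length 3: A_1..A_3: k=1: 0+2604+11·31·21=9765; k=2: 1364+0+11·4·21=2288 → min 2288 | A_2..A_4: k=2: 0+840+31·4·10=2080; k=3: 2604+0+31·21·10=9114 → min 2080 | A_3..A_5: k=3: 0+2100+4·21·10=2940; k=4: 840+0+4·10·10=1240 → min 1240.
Length 4: A_1..A_4: k=1: 0+2080+11·31·10=5490; k=2: 1364+840+11·4·10=2644; k=3: 2288+0+11·21·10=4598 → min 2644 | A_2..A_5: k=2: 0+1240+31·4·10=2480; k=3: 2604+2100+31·21·10=11214; k=4: 2080+0+31·10·10=5180 → min 2480.
Length 5: A_1..A_5: k=1: 0+2480+11·31·10=5890; k=2: 1364+1240+11·4·10=3044; k=3: 2288+2100+11·21·10=6698; k=4: 2644+0+11·10·10=3744 → min 3044.
Optimal order: ((A_1 × A_2) × ((A_3 × A_4) × A_5)) with cost 3044.

3044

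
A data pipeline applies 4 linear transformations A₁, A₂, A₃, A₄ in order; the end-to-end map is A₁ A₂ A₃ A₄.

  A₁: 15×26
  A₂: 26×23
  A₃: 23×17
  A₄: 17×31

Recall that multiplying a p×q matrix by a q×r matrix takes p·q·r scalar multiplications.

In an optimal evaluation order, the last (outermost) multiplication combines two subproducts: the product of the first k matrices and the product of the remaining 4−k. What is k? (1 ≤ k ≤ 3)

Adjacent pairs: A₁A₂ = 15·26·23 = 8970; A₂A₃ = 26·23·17 = 10166; A₃A₄ = 23·17·31 = 12121.
Length 3: A₁..A₃: k=1: 0+10166+15·26·17=16796; k=2: 8970+0+15·23·17=14835 → min 14835 | A₂..A₄: k=2: 0+12121+26·23·31=30659; k=3: 10166+0+26·17·31=23868 → min 23868.
Top-level splits: k=1: (A₁..A₁)·(A₂..A₄) → 0+23868+15·26·31 = 35958; k=2: (A₁..A₂)·(A₃..A₄) → 8970+12121+15·23·31 = 31786; k=3: (A₁..A₃)·(A₄..A₄) → 14835+0+15·17·31 = 22740.
Best split is after A₃, i.e. k = 3.

3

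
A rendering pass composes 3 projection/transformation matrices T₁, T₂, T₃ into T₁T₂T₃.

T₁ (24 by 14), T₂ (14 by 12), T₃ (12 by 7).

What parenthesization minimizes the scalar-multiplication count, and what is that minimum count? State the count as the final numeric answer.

3528

(T₁(T₂T₃)): cost 3528.
((T₁T₂)T₃): cost 6048.
Optimal: (T₁(T₂T₃)) with cost 3528.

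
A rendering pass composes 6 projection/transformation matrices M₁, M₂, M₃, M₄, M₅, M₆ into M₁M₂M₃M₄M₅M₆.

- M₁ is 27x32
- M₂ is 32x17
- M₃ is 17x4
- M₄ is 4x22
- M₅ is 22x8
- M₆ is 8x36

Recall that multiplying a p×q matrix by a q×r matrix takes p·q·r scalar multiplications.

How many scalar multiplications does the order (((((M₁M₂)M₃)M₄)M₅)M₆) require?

31428

(M₁M₂): 27×32 by 32×17 → 27×17, cost 27·32·17 = 14688
((M₁M₂)M₃): 27×17 by 17×4 → 27×4, cost 27·17·4 = 1836; cumulative 16524
(((M₁M₂)M₃)M₄): 27×4 by 4×22 → 27×22, cost 27·4·22 = 2376; cumulative 18900
((((M₁M₂)M₃)M₄)M₅): 27×22 by 22×8 → 27×8, cost 27·22·8 = 4752; cumulative 23652
(((((M₁M₂)M₃)M₄)M₅)M₆): 27×8 by 8×36 → 27×36, cost 27·8·36 = 7776; cumulative 31428
Total: 31428 scalar multiplications.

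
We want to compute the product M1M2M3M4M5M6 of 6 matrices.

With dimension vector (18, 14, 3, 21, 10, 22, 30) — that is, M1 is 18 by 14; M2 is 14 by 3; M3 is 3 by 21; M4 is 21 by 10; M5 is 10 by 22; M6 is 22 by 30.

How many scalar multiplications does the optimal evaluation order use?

5646

Adjacent pairs: M1M2 = 18·14·3 = 756; M2M3 = 14·3·21 = 882; M3M4 = 3·21·10 = 630; M4M5 = 21·10·22 = 4620; M5M6 = 10·22·30 = 6600.
Length 3: M1..M3: k=1: 0+882+18·14·21=6174; k=2: 756+0+18·3·21=1890 → min 1890 | M2..M4: k=2: 0+630+14·3·10=1050; k=3: 882+0+14·21·10=3822 → min 1050 | M3..M5: k=3: 0+4620+3·21·22=6006; k=4: 630+0+3·10·22=1290 → min 1290 | M4..M6: k=4: 0+6600+21·10·30=12900; k=5: 4620+0+21·22·30=18480 → min 12900.
Length 4: M1..M4: k=1: 0+1050+18·14·10=3570; k=2: 756+630+18·3·10=1926; k=3: 1890+0+18·21·10=5670 → min 1926 | M2..M5: k=2: 0+1290+14·3·22=2214; k=3: 882+4620+14·21·22=11970; k=4: 1050+0+14·10·22=4130 → min 2214 | M3..M6: k=3: 0+12900+3·21·30=14790; k=4: 630+6600+3·10·30=8130; k=5: 1290+0+3·22·30=3270 → min 3270.
Length 5: M1..M5: k=1: 0+2214+18·14·22=7758; k=2: 756+1290+18·3·22=3234; k=3: 1890+4620+18·21·22=14826; k=4: 1926+0+18·10·22=5886 → min 3234 | M2..M6: k=2: 0+3270+14·3·30=4530; k=3: 882+12900+14·21·30=22602; k=4: 1050+6600+14·10·30=11850; k=5: 2214+0+14·22·30=11454 → min 4530.
Length 6: M1..M6: k=1: 0+4530+18·14·30=12090; k=2: 756+3270+18·3·30=5646; k=3: 1890+12900+18·21·30=26130; k=4: 1926+6600+18·10·30=13926; k=5: 3234+0+18·22·30=15114 → min 5646.
Optimal order: ((M1M2)(((M3M4)M5)M6)) with cost 5646.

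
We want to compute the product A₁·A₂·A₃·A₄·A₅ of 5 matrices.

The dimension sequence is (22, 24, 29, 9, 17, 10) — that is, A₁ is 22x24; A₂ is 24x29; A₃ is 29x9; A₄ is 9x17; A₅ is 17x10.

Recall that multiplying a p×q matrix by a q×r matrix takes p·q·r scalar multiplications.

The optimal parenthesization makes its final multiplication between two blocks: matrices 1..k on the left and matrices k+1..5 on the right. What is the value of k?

3

Adjacent pairs: A₁A₂ = 22·24·29 = 15312; A₂A₃ = 24·29·9 = 6264; A₃A₄ = 29·9·17 = 4437; A₄A₅ = 9·17·10 = 1530.
Length 3: A₁..A₃: k=1: 0+6264+22·24·9=11016; k=2: 15312+0+22·29·9=21054 → min 11016 | A₂..A₄: k=2: 0+4437+24·29·17=16269; k=3: 6264+0+24·9·17=9936 → min 9936 | A₃..A₅: k=3: 0+1530+29·9·10=4140; k=4: 4437+0+29·17·10=9367 → min 4140.
Length 4: A₁..A₄: k=1: 0+9936+22·24·17=18912; k=2: 15312+4437+22·29·17=30595; k=3: 11016+0+22·9·17=14382 → min 14382 | A₂..A₅: k=2: 0+4140+24·29·10=11100; k=3: 6264+1530+24·9·10=9954; k=4: 9936+0+24·17·10=14016 → min 9954.
Top-level splits: k=1: (A₁..A₁)·(A₂..A₅) → 0+9954+22·24·10 = 15234; k=2: (A₁..A₂)·(A₃..A₅) → 15312+4140+22·29·10 = 25832; k=3: (A₁..A₃)·(A₄..A₅) → 11016+1530+22·9·10 = 14526; k=4: (A₁..A₄)·(A₅..A₅) → 14382+0+22·17·10 = 18122.
Best split is after A₃, i.e. k = 3.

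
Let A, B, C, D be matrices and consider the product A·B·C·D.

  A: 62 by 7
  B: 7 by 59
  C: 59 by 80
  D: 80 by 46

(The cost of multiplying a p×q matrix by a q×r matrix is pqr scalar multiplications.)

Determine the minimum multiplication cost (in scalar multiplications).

78764

Adjacent pairs: AB = 62·7·59 = 25606; BC = 7·59·80 = 33040; CD = 59·80·46 = 217120.
Length 3: A..C: k=1: 0+33040+62·7·80=67760; k=2: 25606+0+62·59·80=318246 → min 67760 | B..D: k=2: 0+217120+7·59·46=236118; k=3: 33040+0+7·80·46=58800 → min 58800.
Length 4: A..D: k=1: 0+58800+62·7·46=78764; k=2: 25606+217120+62·59·46=410994; k=3: 67760+0+62·80·46=295920 → min 78764.
Optimal order: (A·((B·C)·D)) with cost 78764.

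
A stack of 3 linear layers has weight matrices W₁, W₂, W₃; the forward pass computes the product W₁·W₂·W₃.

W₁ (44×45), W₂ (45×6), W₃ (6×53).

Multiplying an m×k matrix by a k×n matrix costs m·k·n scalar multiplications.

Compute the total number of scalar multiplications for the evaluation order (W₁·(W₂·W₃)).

(W₂·W₃): 45×6 by 6×53 → 45×53, cost 45·6·53 = 14310
(W₁·(W₂·W₃)): 44×45 by 45×53 → 44×53, cost 44·45·53 = 104940; cumulative 119250
Total: 119250 scalar multiplications.

119250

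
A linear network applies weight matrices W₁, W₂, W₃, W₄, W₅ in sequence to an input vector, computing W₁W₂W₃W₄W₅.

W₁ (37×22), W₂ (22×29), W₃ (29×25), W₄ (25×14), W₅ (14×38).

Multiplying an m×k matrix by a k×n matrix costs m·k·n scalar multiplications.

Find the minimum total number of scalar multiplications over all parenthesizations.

Adjacent pairs: W₁W₂ = 37·22·29 = 23606; W₂W₃ = 22·29·25 = 15950; W₃W₄ = 29·25·14 = 10150; W₄W₅ = 25·14·38 = 13300.
Length 3: W₁..W₃: k=1: 0+15950+37·22·25=36300; k=2: 23606+0+37·29·25=50431 → min 36300 | W₂..W₄: k=2: 0+10150+22·29·14=19082; k=3: 15950+0+22·25·14=23650 → min 19082 | W₃..W₅: k=3: 0+13300+29·25·38=40850; k=4: 10150+0+29·14·38=25578 → min 25578.
Length 4: W₁..W₄: k=1: 0+19082+37·22·14=30478; k=2: 23606+10150+37·29·14=48778; k=3: 36300+0+37·25·14=49250 → min 30478 | W₂..W₅: k=2: 0+25578+22·29·38=49822; k=3: 15950+13300+22·25·38=50150; k=4: 19082+0+22·14·38=30786 → min 30786.
Length 5: W₁..W₅: k=1: 0+30786+37·22·38=61718; k=2: 23606+25578+37·29·38=89958; k=3: 36300+13300+37·25·38=84750; k=4: 30478+0+37·14·38=50162 → min 50162.
Optimal order: ((W₁(W₂(W₃W₄)))W₅) with cost 50162.

50162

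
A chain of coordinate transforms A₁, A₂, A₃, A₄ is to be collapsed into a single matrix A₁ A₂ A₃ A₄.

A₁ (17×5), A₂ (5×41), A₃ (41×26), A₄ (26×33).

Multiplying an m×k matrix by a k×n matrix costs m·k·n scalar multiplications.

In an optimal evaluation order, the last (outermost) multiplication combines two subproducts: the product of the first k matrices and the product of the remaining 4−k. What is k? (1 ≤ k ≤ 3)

1

Adjacent pairs: A₁A₂ = 17·5·41 = 3485; A₂A₃ = 5·41·26 = 5330; A₃A₄ = 41·26·33 = 35178.
Length 3: A₁..A₃: k=1: 0+5330+17·5·26=7540; k=2: 3485+0+17·41·26=21607 → min 7540 | A₂..A₄: k=2: 0+35178+5·41·33=41943; k=3: 5330+0+5·26·33=9620 → min 9620.
Top-level splits: k=1: (A₁..A₁)·(A₂..A₄) → 0+9620+17·5·33 = 12425; k=2: (A₁..A₂)·(A₃..A₄) → 3485+35178+17·41·33 = 61664; k=3: (A₁..A₃)·(A₄..A₄) → 7540+0+17·26·33 = 22126.
Best split is after A₁, i.e. k = 1.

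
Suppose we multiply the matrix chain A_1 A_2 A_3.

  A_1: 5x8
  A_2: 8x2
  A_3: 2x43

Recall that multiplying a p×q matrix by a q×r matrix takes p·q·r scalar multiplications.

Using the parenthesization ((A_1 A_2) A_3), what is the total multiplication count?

(A_1 A_2): 5×8 by 8×2 → 5×2, cost 5·8·2 = 80
((A_1 A_2) A_3): 5×2 by 2×43 → 5×43, cost 5·2·43 = 430; cumulative 510
Total: 510 scalar multiplications.

510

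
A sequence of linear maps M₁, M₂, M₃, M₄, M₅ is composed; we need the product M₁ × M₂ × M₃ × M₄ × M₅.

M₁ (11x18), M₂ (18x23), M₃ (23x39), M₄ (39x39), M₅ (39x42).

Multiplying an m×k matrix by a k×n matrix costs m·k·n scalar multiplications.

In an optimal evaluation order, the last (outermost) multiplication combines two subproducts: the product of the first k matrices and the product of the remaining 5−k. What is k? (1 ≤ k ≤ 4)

Adjacent pairs: M₁M₂ = 11·18·23 = 4554; M₂M₃ = 18·23·39 = 16146; M₃M₄ = 23·39·39 = 34983; M₄M₅ = 39·39·42 = 63882.
Length 3: M₁..M₃: k=1: 0+16146+11·18·39=23868; k=2: 4554+0+11·23·39=14421 → min 14421 | M₂..M₄: k=2: 0+34983+18·23·39=51129; k=3: 16146+0+18·39·39=43524 → min 43524 | M₃..M₅: k=3: 0+63882+23·39·42=101556; k=4: 34983+0+23·39·42=72657 → min 72657.
Length 4: M₁..M₄: k=1: 0+43524+11·18·39=51246; k=2: 4554+34983+11·23·39=49404; k=3: 14421+0+11·39·39=31152 → min 31152 | M₂..M₅: k=2: 0+72657+18·23·42=90045; k=3: 16146+63882+18·39·42=109512; k=4: 43524+0+18·39·42=73008 → min 73008.
Top-level splits: k=1: (M₁..M₁)·(M₂..M₅) → 0+73008+11·18·42 = 81324; k=2: (M₁..M₂)·(M₃..M₅) → 4554+72657+11·23·42 = 87837; k=3: (M₁..M₃)·(M₄..M₅) → 14421+63882+11·39·42 = 96321; k=4: (M₁..M₄)·(M₅..M₅) → 31152+0+11·39·42 = 49170.
Best split is after M₄, i.e. k = 4.

4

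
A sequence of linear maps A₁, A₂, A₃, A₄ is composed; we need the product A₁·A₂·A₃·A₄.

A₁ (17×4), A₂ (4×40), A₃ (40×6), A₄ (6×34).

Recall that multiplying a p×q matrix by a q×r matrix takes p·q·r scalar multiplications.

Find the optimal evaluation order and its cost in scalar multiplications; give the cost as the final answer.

4088

Adjacent pairs: A₁A₂ = 17·4·40 = 2720; A₂A₃ = 4·40·6 = 960; A₃A₄ = 40·6·34 = 8160.
Length 3: A₁..A₃: k=1: 0+960+17·4·6=1368; k=2: 2720+0+17·40·6=6800 → min 1368 | A₂..A₄: k=2: 0+8160+4·40·34=13600; k=3: 960+0+4·6·34=1776 → min 1776.
Length 4: A₁..A₄: k=1: 0+1776+17·4·34=4088; k=2: 2720+8160+17·40·34=34000; k=3: 1368+0+17·6·34=4836 → min 4088.
Optimal parenthesization: (A₁·((A₂·A₃)·A₄)) with cost 4088.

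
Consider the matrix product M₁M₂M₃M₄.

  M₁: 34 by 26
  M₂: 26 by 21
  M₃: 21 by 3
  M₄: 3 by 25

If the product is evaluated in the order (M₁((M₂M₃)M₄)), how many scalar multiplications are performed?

25688

(M₂M₃): 26×21 by 21×3 → 26×3, cost 26·21·3 = 1638
((M₂M₃)M₄): 26×3 by 3×25 → 26×25, cost 26·3·25 = 1950; cumulative 3588
(M₁((M₂M₃)M₄)): 34×26 by 26×25 → 34×25, cost 34·26·25 = 22100; cumulative 25688
Total: 25688 scalar multiplications.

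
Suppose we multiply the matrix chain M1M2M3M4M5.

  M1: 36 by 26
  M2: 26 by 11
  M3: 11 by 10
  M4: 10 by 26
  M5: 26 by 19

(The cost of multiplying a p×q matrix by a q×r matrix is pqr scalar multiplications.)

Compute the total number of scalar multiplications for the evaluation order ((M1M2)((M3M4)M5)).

26114

(M1M2): 36×26 by 26×11 → 36×11, cost 36·26·11 = 10296
(M3M4): 11×10 by 10×26 → 11×26, cost 11·10·26 = 2860
((M3M4)M5): 11×26 by 26×19 → 11×19, cost 11·26·19 = 5434; cumulative 8294
((M1M2)((M3M4)M5)): 36×11 by 11×19 → 36×19, cost 36·11·19 = 7524; cumulative 26114
Total: 26114 scalar multiplications.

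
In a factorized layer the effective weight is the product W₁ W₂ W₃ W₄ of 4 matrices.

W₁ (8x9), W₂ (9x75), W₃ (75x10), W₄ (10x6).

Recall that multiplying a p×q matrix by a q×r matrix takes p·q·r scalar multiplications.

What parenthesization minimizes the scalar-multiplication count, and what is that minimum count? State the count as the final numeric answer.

7722

Adjacent pairs: W₁W₂ = 8·9·75 = 5400; W₂W₃ = 9·75·10 = 6750; W₃W₄ = 75·10·6 = 4500.
Length 3: W₁..W₃: k=1: 0+6750+8·9·10=7470; k=2: 5400+0+8·75·10=11400 → min 7470 | W₂..W₄: k=2: 0+4500+9·75·6=8550; k=3: 6750+0+9·10·6=7290 → min 7290.
Length 4: W₁..W₄: k=1: 0+7290+8·9·6=7722; k=2: 5400+4500+8·75·6=13500; k=3: 7470+0+8·10·6=7950 → min 7722.
Optimal parenthesization: (W₁ ((W₂ W₃) W₄)) with cost 7722.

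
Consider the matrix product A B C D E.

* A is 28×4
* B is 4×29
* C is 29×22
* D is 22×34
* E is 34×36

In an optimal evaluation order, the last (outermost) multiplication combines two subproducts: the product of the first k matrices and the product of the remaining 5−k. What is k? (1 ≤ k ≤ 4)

Adjacent pairs: AB = 28·4·29 = 3248; BC = 4·29·22 = 2552; CD = 29·22·34 = 21692; DE = 22·34·36 = 26928.
Length 3: A..C: k=1: 0+2552+28·4·22=5016; k=2: 3248+0+28·29·22=21112 → min 5016 | B..D: k=2: 0+21692+4·29·34=25636; k=3: 2552+0+4·22·34=5544 → min 5544 | C..E: k=3: 0+26928+29·22·36=49896; k=4: 21692+0+29·34·36=57188 → min 49896.
Length 4: A..D: k=1: 0+5544+28·4·34=9352; k=2: 3248+21692+28·29·34=52548; k=3: 5016+0+28·22·34=25960 → min 9352 | B..E: k=2: 0+49896+4·29·36=54072; k=3: 2552+26928+4·22·36=32648; k=4: 5544+0+4·34·36=10440 → min 10440.
Top-level splits: k=1: (A..A)·(B..E) → 0+10440+28·4·36 = 14472; k=2: (A..B)·(C..E) → 3248+49896+28·29·36 = 82376; k=3: (A..C)·(D..E) → 5016+26928+28·22·36 = 54120; k=4: (A..D)·(E..E) → 9352+0+28·34·36 = 43624.
Best split is after A, i.e. k = 1.

1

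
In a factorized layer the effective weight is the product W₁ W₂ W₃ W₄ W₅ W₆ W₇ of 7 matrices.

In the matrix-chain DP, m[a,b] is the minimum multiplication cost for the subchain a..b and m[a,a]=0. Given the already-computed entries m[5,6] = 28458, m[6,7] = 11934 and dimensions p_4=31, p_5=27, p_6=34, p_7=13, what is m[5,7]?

m[5,7] = min over k∈[5,6] of m[5,k]+m[k+1,7]+p_{4}·p_k·p_{7}.
k=5: 0 + 11934 + 31·27·13 = 22815; k=6: 28458 + 0 + 31·34·13 = 42160.
Minimum: 22815 at k=5.

22815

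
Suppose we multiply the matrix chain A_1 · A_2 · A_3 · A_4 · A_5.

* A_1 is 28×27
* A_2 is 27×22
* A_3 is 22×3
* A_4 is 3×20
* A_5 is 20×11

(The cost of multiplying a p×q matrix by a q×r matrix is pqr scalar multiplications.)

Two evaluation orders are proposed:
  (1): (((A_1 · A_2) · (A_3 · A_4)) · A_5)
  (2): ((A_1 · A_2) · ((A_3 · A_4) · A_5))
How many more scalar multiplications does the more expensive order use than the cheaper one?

6864

Order (1) = (((A_1 · A_2) · (A_3 · A_4)) · A_5): (A_1 · A_2): 28×27 by 27×22 → 28×22, cost 28·27·22 = 16632; (A_3 · A_4): 22×3 by 3×20 → 22×20, cost 22·3·20 = 1320; ((A_1 · A_2) · (A_3 · A_4)): 28×22 by 22×20 → 28×20, cost 28·22·20 = 12320; cumulative 30272; (((A_1 · A_2) · (A_3 · A_4)) · A_5): 28×20 by 20×11 → 28×11, cost 28·20·11 = 6160; cumulative 36432. Total 36432.
Order (2) = ((A_1 · A_2) · ((A_3 · A_4) · A_5)): (A_1 · A_2): 28×27 by 27×22 → 28×22, cost 28·27·22 = 16632; (A_3 · A_4): 22×3 by 3×20 → 22×20, cost 22·3·20 = 1320; ((A_3 · A_4) · A_5): 22×20 by 20×11 → 22×11, cost 22·20·11 = 4840; cumulative 6160; ((A_1 · A_2) · ((A_3 · A_4) · A_5)): 28×22 by 22×11 → 28×11, cost 28·22·11 = 6776; cumulative 29568. Total 29568.
Difference: |36432 − 29568| = 6864.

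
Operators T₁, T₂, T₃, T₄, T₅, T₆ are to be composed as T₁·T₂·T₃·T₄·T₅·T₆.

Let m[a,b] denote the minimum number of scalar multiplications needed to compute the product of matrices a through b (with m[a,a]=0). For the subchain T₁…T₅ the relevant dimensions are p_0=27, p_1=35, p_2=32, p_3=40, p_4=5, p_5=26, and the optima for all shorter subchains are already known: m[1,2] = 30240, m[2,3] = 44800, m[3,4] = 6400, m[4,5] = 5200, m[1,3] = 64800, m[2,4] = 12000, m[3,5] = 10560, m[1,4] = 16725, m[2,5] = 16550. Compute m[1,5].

m[1,5] = min over k∈[1,4] of m[1,k]+m[k+1,5]+p_{0}·p_k·p_{5}.
k=1: 0 + 16550 + 27·35·26 = 41120; k=2: 30240 + 10560 + 27·32·26 = 63264; k=3: 64800 + 5200 + 27·40·26 = 98080; k=4: 16725 + 0 + 27·5·26 = 20235.
Minimum: 20235 at k=4.

20235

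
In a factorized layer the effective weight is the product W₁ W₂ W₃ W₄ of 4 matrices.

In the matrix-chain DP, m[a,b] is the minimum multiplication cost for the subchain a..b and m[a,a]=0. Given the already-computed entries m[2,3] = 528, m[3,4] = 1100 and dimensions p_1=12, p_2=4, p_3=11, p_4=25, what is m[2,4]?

2300

m[2,4] = min over k∈[2,3] of m[2,k]+m[k+1,4]+p_{1}·p_k·p_{4}.
k=2: 0 + 1100 + 12·4·25 = 2300; k=3: 528 + 0 + 12·11·25 = 3828.
Minimum: 2300 at k=2.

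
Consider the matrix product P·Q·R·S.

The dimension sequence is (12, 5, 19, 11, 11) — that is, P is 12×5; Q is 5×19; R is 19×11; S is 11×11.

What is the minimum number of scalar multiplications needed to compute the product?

Adjacent pairs: PQ = 12·5·19 = 1140; QR = 5·19·11 = 1045; RS = 19·11·11 = 2299.
Length 3: P..R: k=1: 0+1045+12·5·11=1705; k=2: 1140+0+12·19·11=3648 → min 1705 | Q..S: k=2: 0+2299+5·19·11=3344; k=3: 1045+0+5·11·11=1650 → min 1650.
Length 4: P..S: k=1: 0+1650+12·5·11=2310; k=2: 1140+2299+12·19·11=5947; k=3: 1705+0+12·11·11=3157 → min 2310.
Optimal order: (P·((Q·R)·S)) with cost 2310.

2310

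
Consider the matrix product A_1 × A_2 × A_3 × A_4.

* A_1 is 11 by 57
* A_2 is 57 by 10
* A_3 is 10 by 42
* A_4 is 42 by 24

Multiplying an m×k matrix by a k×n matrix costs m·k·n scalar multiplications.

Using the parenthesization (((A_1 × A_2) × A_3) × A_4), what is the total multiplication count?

(A_1 × A_2): 11×57 by 57×10 → 11×10, cost 11·57·10 = 6270
((A_1 × A_2) × A_3): 11×10 by 10×42 → 11×42, cost 11·10·42 = 4620; cumulative 10890
(((A_1 × A_2) × A_3) × A_4): 11×42 by 42×24 → 11×24, cost 11·42·24 = 11088; cumulative 21978
Total: 21978 scalar multiplications.

21978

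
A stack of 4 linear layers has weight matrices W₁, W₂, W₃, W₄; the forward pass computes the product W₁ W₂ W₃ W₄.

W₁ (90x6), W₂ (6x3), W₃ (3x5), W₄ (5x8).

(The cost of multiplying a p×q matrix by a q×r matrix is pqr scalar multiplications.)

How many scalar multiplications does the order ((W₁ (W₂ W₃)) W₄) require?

(W₂ W₃): 6×3 by 3×5 → 6×5, cost 6·3·5 = 90
(W₁ (W₂ W₃)): 90×6 by 6×5 → 90×5, cost 90·6·5 = 2700; cumulative 2790
((W₁ (W₂ W₃)) W₄): 90×5 by 5×8 → 90×8, cost 90·5·8 = 3600; cumulative 6390
Total: 6390 scalar multiplications.

6390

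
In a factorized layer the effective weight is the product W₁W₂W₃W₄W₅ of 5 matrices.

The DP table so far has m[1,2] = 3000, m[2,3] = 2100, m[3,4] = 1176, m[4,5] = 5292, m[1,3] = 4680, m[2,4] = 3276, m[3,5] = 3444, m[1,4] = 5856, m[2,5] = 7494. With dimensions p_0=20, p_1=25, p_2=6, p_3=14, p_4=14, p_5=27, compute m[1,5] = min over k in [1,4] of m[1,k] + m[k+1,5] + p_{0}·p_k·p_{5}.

9684

m[1,5] = min over k∈[1,4] of m[1,k]+m[k+1,5]+p_{0}·p_k·p_{5}.
k=1: 0 + 7494 + 20·25·27 = 20994; k=2: 3000 + 3444 + 20·6·27 = 9684; k=3: 4680 + 5292 + 20·14·27 = 17532; k=4: 5856 + 0 + 20·14·27 = 13416.
Minimum: 9684 at k=2.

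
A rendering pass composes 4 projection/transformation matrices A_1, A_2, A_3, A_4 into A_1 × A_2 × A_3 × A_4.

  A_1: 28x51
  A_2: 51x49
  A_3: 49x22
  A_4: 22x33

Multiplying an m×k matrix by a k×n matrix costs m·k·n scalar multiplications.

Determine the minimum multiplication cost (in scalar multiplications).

Adjacent pairs: A_1A_2 = 28·51·49 = 69972; A_2A_3 = 51·49·22 = 54978; A_3A_4 = 49·22·33 = 35574.
Length 3: A_1..A_3: k=1: 0+54978+28·51·22=86394; k=2: 69972+0+28·49·22=100156 → min 86394 | A_2..A_4: k=2: 0+35574+51·49·33=118041; k=3: 54978+0+51·22·33=92004 → min 92004.
Length 4: A_1..A_4: k=1: 0+92004+28·51·33=139128; k=2: 69972+35574+28·49·33=150822; k=3: 86394+0+28·22·33=106722 → min 106722.
Optimal order: ((A_1 × (A_2 × A_3)) × A_4) with cost 106722.

106722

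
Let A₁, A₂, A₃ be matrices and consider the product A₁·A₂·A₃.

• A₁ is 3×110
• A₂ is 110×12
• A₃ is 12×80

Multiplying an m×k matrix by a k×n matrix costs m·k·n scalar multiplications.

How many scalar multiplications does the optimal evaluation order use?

Order (A₁·(A₂·A₃)): (A₂·A₃): 110×12 by 12×80 → 110×80, cost 110·12·80 = 105600; (A₁·(A₂·A₃)): 3×110 by 110×80 → 3×80, cost 3·110·80 = 26400; cumulative 132000. Total 132000.
Order ((A₁·A₂)·A₃): (A₁·A₂): 3×110 by 110×12 → 3×12, cost 3·110·12 = 3960; ((A₁·A₂)·A₃): 3×12 by 12×80 → 3×80, cost 3·12·80 = 2880; cumulative 6840. Total 6840.
Minimum: 6840.

6840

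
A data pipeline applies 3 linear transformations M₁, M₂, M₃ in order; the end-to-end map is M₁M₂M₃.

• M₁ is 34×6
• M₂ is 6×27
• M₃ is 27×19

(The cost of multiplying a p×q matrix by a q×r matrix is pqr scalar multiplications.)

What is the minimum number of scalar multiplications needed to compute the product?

6954

Order (M₁(M₂M₃)): (M₂M₃): 6×27 by 27×19 → 6×19, cost 6·27·19 = 3078; (M₁(M₂M₃)): 34×6 by 6×19 → 34×19, cost 34·6·19 = 3876; cumulative 6954. Total 6954.
Order ((M₁M₂)M₃): (M₁M₂): 34×6 by 6×27 → 34×27, cost 34·6·27 = 5508; ((M₁M₂)M₃): 34×27 by 27×19 → 34×19, cost 34·27·19 = 17442; cumulative 22950. Total 22950.
Minimum: 6954.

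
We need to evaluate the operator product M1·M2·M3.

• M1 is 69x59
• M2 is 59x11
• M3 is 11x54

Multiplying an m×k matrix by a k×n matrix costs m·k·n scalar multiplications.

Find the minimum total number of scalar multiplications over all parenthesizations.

85767

Order (M1·(M2·M3)): (M2·M3): 59×11 by 11×54 → 59×54, cost 59·11·54 = 35046; (M1·(M2·M3)): 69×59 by 59×54 → 69×54, cost 69·59·54 = 219834; cumulative 254880. Total 254880.
Order ((M1·M2)·M3): (M1·M2): 69×59 by 59×11 → 69×11, cost 69·59·11 = 44781; ((M1·M2)·M3): 69×11 by 11×54 → 69×54, cost 69·11·54 = 40986; cumulative 85767. Total 85767.
Minimum: 85767.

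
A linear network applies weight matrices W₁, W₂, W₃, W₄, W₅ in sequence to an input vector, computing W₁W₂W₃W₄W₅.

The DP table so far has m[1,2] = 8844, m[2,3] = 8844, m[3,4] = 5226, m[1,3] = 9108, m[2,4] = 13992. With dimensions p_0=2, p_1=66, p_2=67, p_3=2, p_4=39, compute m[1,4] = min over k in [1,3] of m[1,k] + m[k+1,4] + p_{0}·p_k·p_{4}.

m[1,4] = min over k∈[1,3] of m[1,k]+m[k+1,4]+p_{0}·p_k·p_{4}.
k=1: 0 + 13992 + 2·66·39 = 19140; k=2: 8844 + 5226 + 2·67·39 = 19296; k=3: 9108 + 0 + 2·2·39 = 9264.
Minimum: 9264 at k=3.

9264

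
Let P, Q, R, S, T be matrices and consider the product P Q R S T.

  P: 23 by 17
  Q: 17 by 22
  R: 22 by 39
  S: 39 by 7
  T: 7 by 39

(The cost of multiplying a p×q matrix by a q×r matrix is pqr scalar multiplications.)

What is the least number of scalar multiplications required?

17640

Adjacent pairs: PQ = 23·17·22 = 8602; QR = 17·22·39 = 14586; RS = 22·39·7 = 6006; ST = 39·7·39 = 10647.
Length 3: P..R: k=1: 0+14586+23·17·39=29835; k=2: 8602+0+23·22·39=28336 → min 28336 | Q..S: k=2: 0+6006+17·22·7=8624; k=3: 14586+0+17·39·7=19227 → min 8624 | R..T: k=3: 0+10647+22·39·39=44109; k=4: 6006+0+22·7·39=12012 → min 12012.
Length 4: P..S: k=1: 0+8624+23·17·7=11361; k=2: 8602+6006+23·22·7=18150; k=3: 28336+0+23·39·7=34615 → min 11361 | Q..T: k=2: 0+12012+17·22·39=26598; k=3: 14586+10647+17·39·39=51090; k=4: 8624+0+17·7·39=13265 → min 13265.
Length 5: P..T: k=1: 0+13265+23·17·39=28514; k=2: 8602+12012+23·22·39=40348; k=3: 28336+10647+23·39·39=73966; k=4: 11361+0+23·7·39=17640 → min 17640.
Optimal order: ((P (Q (R S))) T) with cost 17640.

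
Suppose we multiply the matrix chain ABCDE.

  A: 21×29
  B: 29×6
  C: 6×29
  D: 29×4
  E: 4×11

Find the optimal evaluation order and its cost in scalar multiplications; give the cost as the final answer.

Adjacent pairs: AB = 21·29·6 = 3654; BC = 29·6·29 = 5046; CD = 6·29·4 = 696; DE = 29·4·11 = 1276.
Length 3: A..C: k=1: 0+5046+21·29·29=22707; k=2: 3654+0+21·6·29=7308 → min 7308 | B..D: k=2: 0+696+29·6·4=1392; k=3: 5046+0+29·29·4=8410 → min 1392 | C..E: k=3: 0+1276+6·29·11=3190; k=4: 696+0+6·4·11=960 → min 960.
Length 4: A..D: k=1: 0+1392+21·29·4=3828; k=2: 3654+696+21·6·4=4854; k=3: 7308+0+21·29·4=9744 → min 3828 | B..E: k=2: 0+960+29·6·11=2874; k=3: 5046+1276+29·29·11=15573; k=4: 1392+0+29·4·11=2668 → min 2668.
Length 5: A..E: k=1: 0+2668+21·29·11=9367; k=2: 3654+960+21·6·11=6000; k=3: 7308+1276+21·29·11=15283; k=4: 3828+0+21·4·11=4752 → min 4752.
Optimal parenthesization: ((A(B(CD)))E) with cost 4752.

4752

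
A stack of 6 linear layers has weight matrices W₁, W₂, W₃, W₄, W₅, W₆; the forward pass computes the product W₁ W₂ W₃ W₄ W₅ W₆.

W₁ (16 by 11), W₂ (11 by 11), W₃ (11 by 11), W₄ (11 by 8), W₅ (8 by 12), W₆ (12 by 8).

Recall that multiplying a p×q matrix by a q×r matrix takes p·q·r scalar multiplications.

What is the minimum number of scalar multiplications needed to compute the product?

Adjacent pairs: W₁W₂ = 16·11·11 = 1936; W₂W₃ = 11·11·11 = 1331; W₃W₄ = 11·11·8 = 968; W₄W₅ = 11·8·12 = 1056; W₅W₆ = 8·12·8 = 768.
Length 3: W₁..W₃: k=1: 0+1331+16·11·11=3267; k=2: 1936+0+16·11·11=3872 → min 3267 | W₂..W₄: k=2: 0+968+11·11·8=1936; k=3: 1331+0+11·11·8=2299 → min 1936 | W₃..W₅: k=3: 0+1056+11·11·12=2508; k=4: 968+0+11·8·12=2024 → min 2024 | W₄..W₆: k=4: 0+768+11·8·8=1472; k=5: 1056+0+11·12·8=2112 → min 1472.
Length 4: W₁..W₄: k=1: 0+1936+16·11·8=3344; k=2: 1936+968+16·11·8=4312; k=3: 3267+0+16·11·8=4675 → min 3344 | W₂..W₅: k=2: 0+2024+11·11·12=3476; k=3: 1331+1056+11·11·12=3839; k=4: 1936+0+11·8·12=2992 → min 2992 | W₃..W₆: k=3: 0+1472+11·11·8=2440; k=4: 968+768+11·8·8=2440; k=5: 2024+0+11·12·8=3080 → min 2440.
Length 5: W₁..W₅: k=1: 0+2992+16·11·12=5104; k=2: 1936+2024+16·11·12=6072; k=3: 3267+1056+16·11·12=6435; k=4: 3344+0+16·8·12=4880 → min 4880 | W₂..W₆: k=2: 0+2440+11·11·8=3408; k=3: 1331+1472+11·11·8=3771; k=4: 1936+768+11·8·8=3408; k=5: 2992+0+11·12·8=4048 → min 3408.
Length 6: W₁..W₆: k=1: 0+3408+16·11·8=4816; k=2: 1936+2440+16·11·8=5784; k=3: 3267+1472+16·11·8=6147; k=4: 3344+768+16·8·8=5136; k=5: 4880+0+16·12·8=6416 → min 4816.
Optimal order: (W₁ (W₂ (W₃ (W₄ (W₅ W₆))))) with cost 4816.

4816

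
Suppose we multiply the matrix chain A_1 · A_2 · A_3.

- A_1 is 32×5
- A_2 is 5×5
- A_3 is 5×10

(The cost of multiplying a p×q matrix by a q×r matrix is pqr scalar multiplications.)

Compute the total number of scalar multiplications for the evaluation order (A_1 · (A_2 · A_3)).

1850

(A_2 · A_3): 5×5 by 5×10 → 5×10, cost 5·5·10 = 250
(A_1 · (A_2 · A_3)): 32×5 by 5×10 → 32×10, cost 32·5·10 = 1600; cumulative 1850
Total: 1850 scalar multiplications.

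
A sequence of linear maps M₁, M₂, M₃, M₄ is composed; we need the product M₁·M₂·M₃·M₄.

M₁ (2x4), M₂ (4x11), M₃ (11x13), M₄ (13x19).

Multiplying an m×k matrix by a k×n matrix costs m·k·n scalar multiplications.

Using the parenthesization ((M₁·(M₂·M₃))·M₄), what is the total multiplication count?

(M₂·M₃): 4×11 by 11×13 → 4×13, cost 4·11·13 = 572
(M₁·(M₂·M₃)): 2×4 by 4×13 → 2×13, cost 2·4·13 = 104; cumulative 676
((M₁·(M₂·M₃))·M₄): 2×13 by 13×19 → 2×19, cost 2·13·19 = 494; cumulative 1170
Total: 1170 scalar multiplications.

1170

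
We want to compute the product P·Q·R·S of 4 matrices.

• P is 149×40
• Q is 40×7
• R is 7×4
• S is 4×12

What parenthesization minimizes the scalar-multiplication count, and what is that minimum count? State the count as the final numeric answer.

Adjacent pairs: PQ = 149·40·7 = 41720; QR = 40·7·4 = 1120; RS = 7·4·12 = 336.
Length 3: P..R: k=1: 0+1120+149·40·4=24960; k=2: 41720+0+149·7·4=45892 → min 24960 | Q..S: k=2: 0+336+40·7·12=3696; k=3: 1120+0+40·4·12=3040 → min 3040.
Length 4: P..S: k=1: 0+3040+149·40·12=74560; k=2: 41720+336+149·7·12=54572; k=3: 24960+0+149·4·12=32112 → min 32112.
Optimal parenthesization: ((P·(Q·R))·S) with cost 32112.

32112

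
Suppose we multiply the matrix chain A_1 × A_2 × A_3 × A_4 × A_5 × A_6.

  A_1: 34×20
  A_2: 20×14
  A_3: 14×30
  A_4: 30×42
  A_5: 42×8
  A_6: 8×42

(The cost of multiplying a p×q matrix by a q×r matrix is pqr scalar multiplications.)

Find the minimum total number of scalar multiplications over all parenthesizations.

32544

Adjacent pairs: A_1A_2 = 34·20·14 = 9520; A_2A_3 = 20·14·30 = 8400; A_3A_4 = 14·30·42 = 17640; A_4A_5 = 30·42·8 = 10080; A_5A_6 = 42·8·42 = 14112.
Length 3: A_1..A_3: k=1: 0+8400+34·20·30=28800; k=2: 9520+0+34·14·30=23800 → min 23800 | A_2..A_4: k=2: 0+17640+20·14·42=29400; k=3: 8400+0+20·30·42=33600 → min 29400 | A_3..A_5: k=3: 0+10080+14·30·8=13440; k=4: 17640+0+14·42·8=22344 → min 13440 | A_4..A_6: k=4: 0+14112+30·42·42=67032; k=5: 10080+0+30·8·42=20160 → min 20160.
Length 4: A_1..A_4: k=1: 0+29400+34·20·42=57960; k=2: 9520+17640+34·14·42=47152; k=3: 23800+0+34·30·42=66640 → min 47152 | A_2..A_5: k=2: 0+13440+20·14·8=15680; k=3: 8400+10080+20·30·8=23280; k=4: 29400+0+20·42·8=36120 → min 15680 | A_3..A_6: k=3: 0+20160+14·30·42=37800; k=4: 17640+14112+14·42·42=56448; k=5: 13440+0+14·8·42=18144 → min 18144.
Length 5: A_1..A_5: k=1: 0+15680+34·20·8=21120; k=2: 9520+13440+34·14·8=26768; k=3: 23800+10080+34·30·8=42040; k=4: 47152+0+34·42·8=58576 → min 21120 | A_2..A_6: k=2: 0+18144+20·14·42=29904; k=3: 8400+20160+20·30·42=53760; k=4: 29400+14112+20·42·42=78792; k=5: 15680+0+20·8·42=22400 → min 22400.
Length 6: A_1..A_6: k=1: 0+22400+34·20·42=50960; k=2: 9520+18144+34·14·42=47656; k=3: 23800+20160+34·30·42=86800; k=4: 47152+14112+34·42·42=121240; k=5: 21120+0+34·8·42=32544 → min 32544.
Optimal order: ((A_1 × (A_2 × (A_3 × (A_4 × A_5)))) × A_6) with cost 32544.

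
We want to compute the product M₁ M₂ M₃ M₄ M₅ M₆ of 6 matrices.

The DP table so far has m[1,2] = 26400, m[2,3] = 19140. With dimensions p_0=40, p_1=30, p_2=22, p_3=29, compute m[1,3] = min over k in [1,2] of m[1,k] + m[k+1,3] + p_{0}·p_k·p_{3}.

51920

m[1,3] = min over k∈[1,2] of m[1,k]+m[k+1,3]+p_{0}·p_k·p_{3}.
k=1: 0 + 19140 + 40·30·29 = 53940; k=2: 26400 + 0 + 40·22·29 = 51920.
Minimum: 51920 at k=2.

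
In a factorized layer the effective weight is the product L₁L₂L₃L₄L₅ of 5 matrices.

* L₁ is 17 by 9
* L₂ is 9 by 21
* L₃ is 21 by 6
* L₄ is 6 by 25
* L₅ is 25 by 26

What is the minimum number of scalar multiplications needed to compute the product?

8604

Adjacent pairs: L₁L₂ = 17·9·21 = 3213; L₂L₃ = 9·21·6 = 1134; L₃L₄ = 21·6·25 = 3150; L₄L₅ = 6·25·26 = 3900.
Length 3: L₁..L₃: k=1: 0+1134+17·9·6=2052; k=2: 3213+0+17·21·6=5355 → min 2052 | L₂..L₄: k=2: 0+3150+9·21·25=7875; k=3: 1134+0+9·6·25=2484 → min 2484 | L₃..L₅: k=3: 0+3900+21·6·26=7176; k=4: 3150+0+21·25·26=16800 → min 7176.
Length 4: L₁..L₄: k=1: 0+2484+17·9·25=6309; k=2: 3213+3150+17·21·25=15288; k=3: 2052+0+17·6·25=4602 → min 4602 | L₂..L₅: k=2: 0+7176+9·21·26=12090; k=3: 1134+3900+9·6·26=6438; k=4: 2484+0+9·25·26=8334 → min 6438.
Length 5: L₁..L₅: k=1: 0+6438+17·9·26=10416; k=2: 3213+7176+17·21·26=19671; k=3: 2052+3900+17·6·26=8604; k=4: 4602+0+17·25·26=15652 → min 8604.
Optimal order: ((L₁(L₂L₃))(L₄L₅)) with cost 8604.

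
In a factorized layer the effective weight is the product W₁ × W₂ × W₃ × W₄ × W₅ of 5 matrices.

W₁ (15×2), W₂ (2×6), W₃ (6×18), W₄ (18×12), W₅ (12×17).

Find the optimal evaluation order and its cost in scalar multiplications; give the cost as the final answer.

Adjacent pairs: W₁W₂ = 15·2·6 = 180; W₂W₃ = 2·6·18 = 216; W₃W₄ = 6·18·12 = 1296; W₄W₅ = 18·12·17 = 3672.
Length 3: W₁..W₃: k=1: 0+216+15·2·18=756; k=2: 180+0+15·6·18=1800 → min 756 | W₂..W₄: k=2: 0+1296+2·6·12=1440; k=3: 216+0+2·18·12=648 → min 648 | W₃..W₅: k=3: 0+3672+6·18·17=5508; k=4: 1296+0+6·12·17=2520 → min 2520.
Length 4: W₁..W₄: k=1: 0+648+15·2·12=1008; k=2: 180+1296+15·6·12=2556; k=3: 756+0+15·18·12=3996 → min 1008 | W₂..W₅: k=2: 0+2520+2·6·17=2724; k=3: 216+3672+2·18·17=4500; k=4: 648+0+2·12·17=1056 → min 1056.
Length 5: W₁..W₅: k=1: 0+1056+15·2·17=1566; k=2: 180+2520+15·6·17=4230; k=3: 756+3672+15·18·17=9018; k=4: 1008+0+15·12·17=4068 → min 1566.
Optimal parenthesization: (W₁ × (((W₂ × W₃) × W₄) × W₅)) with cost 1566.

1566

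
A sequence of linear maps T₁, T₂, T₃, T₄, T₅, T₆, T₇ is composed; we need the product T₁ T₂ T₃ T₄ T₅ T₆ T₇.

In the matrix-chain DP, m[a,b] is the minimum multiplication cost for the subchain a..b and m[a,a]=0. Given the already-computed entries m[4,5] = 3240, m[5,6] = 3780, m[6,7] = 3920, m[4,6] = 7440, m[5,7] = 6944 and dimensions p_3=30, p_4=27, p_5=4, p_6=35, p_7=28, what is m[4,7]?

10520

m[4,7] = min over k∈[4,6] of m[4,k]+m[k+1,7]+p_{3}·p_k·p_{7}.
k=4: 0 + 6944 + 30·27·28 = 29624; k=5: 3240 + 3920 + 30·4·28 = 10520; k=6: 7440 + 0 + 30·35·28 = 36840.
Minimum: 10520 at k=5.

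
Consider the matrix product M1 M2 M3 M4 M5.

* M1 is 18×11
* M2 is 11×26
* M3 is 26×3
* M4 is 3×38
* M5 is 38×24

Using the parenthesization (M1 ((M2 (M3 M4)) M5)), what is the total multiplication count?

(M3 M4): 26×3 by 3×38 → 26×38, cost 26·3·38 = 2964
(M2 (M3 M4)): 11×26 by 26×38 → 11×38, cost 11·26·38 = 10868; cumulative 13832
((M2 (M3 M4)) M5): 11×38 by 38×24 → 11×24, cost 11·38·24 = 10032; cumulative 23864
(M1 ((M2 (M3 M4)) M5)): 18×11 by 11×24 → 18×24, cost 18·11·24 = 4752; cumulative 28616
Total: 28616 scalar multiplications.

28616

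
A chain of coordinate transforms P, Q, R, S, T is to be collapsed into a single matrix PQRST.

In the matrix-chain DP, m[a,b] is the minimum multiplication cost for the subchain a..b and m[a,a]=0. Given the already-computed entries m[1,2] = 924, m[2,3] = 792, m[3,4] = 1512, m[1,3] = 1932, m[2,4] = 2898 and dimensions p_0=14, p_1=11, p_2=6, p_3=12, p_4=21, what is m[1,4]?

m[1,4] = min over k∈[1,3] of m[1,k]+m[k+1,4]+p_{0}·p_k·p_{4}.
k=1: 0 + 2898 + 14·11·21 = 6132; k=2: 924 + 1512 + 14·6·21 = 4200; k=3: 1932 + 0 + 14·12·21 = 5460.
Minimum: 4200 at k=2.

4200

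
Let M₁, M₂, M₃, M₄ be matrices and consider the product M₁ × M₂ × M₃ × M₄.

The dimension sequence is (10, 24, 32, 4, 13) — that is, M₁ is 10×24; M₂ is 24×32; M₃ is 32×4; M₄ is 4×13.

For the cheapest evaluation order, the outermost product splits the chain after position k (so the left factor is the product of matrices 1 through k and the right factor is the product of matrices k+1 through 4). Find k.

3

Adjacent pairs: M₁M₂ = 10·24·32 = 7680; M₂M₃ = 24·32·4 = 3072; M₃M₄ = 32·4·13 = 1664.
Length 3: M₁..M₃: k=1: 0+3072+10·24·4=4032; k=2: 7680+0+10·32·4=8960 → min 4032 | M₂..M₄: k=2: 0+1664+24·32·13=11648; k=3: 3072+0+24·4·13=4320 → min 4320.
Top-level splits: k=1: (M₁..M₁)·(M₂..M₄) → 0+4320+10·24·13 = 7440; k=2: (M₁..M₂)·(M₃..M₄) → 7680+1664+10·32·13 = 13504; k=3: (M₁..M₃)·(M₄..M₄) → 4032+0+10·4·13 = 4552.
Best split is after M₃, i.e. k = 3.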